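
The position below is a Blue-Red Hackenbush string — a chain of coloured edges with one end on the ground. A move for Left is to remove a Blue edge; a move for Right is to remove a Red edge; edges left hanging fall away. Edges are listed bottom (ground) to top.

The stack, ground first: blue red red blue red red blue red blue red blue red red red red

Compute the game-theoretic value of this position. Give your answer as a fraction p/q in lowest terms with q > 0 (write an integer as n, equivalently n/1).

4769/16384

edge 1 of 15 (blue): { 0 | none } => 1
edge 2 of 15 (red): { 0 | 1 } => 1/2
edge 3 of 15 (red): { 0 | 1/2; 1 } => 1/4
edge 4 of 15 (blue): { 0; 1/4 | 1/2; 1 } => 3/8
edge 5 of 15 (red): { 0; 1/4 | 3/8; 1/2; 1 } => 5/16
edge 6 of 15 (red): { 0; 1/4 | 5/16; 3/8; 1/2; 1 } => 9/32
edge 7 of 15 (blue): { 0; 1/4; 9/32 | 5/16; 3/8; 1/2; 1 } => 19/64
edge 8 of 15 (red): { 0; 1/4; 9/32 | 19/64; 5/16; 3/8; 1/2; 1 } => 37/128
edge 9 of 15 (blue): { 0; 1/4; 9/32; 37/128 | 19/64; 5/16; 3/8; 1/2; 1 } => 75/256
edge 10 of 15 (red): { 0; 1/4; 9/32; 37/128 | 75/256; 19/64; 5/16; 3/8; 1/2; 1 } => 149/512
edge 11 of 15 (blue): { 0; 1/4; 9/32; 37/128; 149/512 | 75/256; 19/64; 5/16; 3/8; 1/2; 1 } => 299/1024
edge 12 of 15 (red): { 0; 1/4; 9/32; 37/128; 149/512 | 299/1024; 75/256; 19/64; 5/16; 3/8; 1/2; 1 } => 597/2048
edge 13 of 15 (red): { 0; 1/4; 9/32; 37/128; 149/512 | 597/2048; 299/1024; 75/256; 19/64; 5/16; 3/8; 1/2; 1 } => 1193/4096
edge 14 of 15 (red): { 0; 1/4; 9/32; 37/128; 149/512 | 1193/4096; 597/2048; 299/1024; 75/256; 19/64; 5/16; 3/8; 1/2; 1 } => 2385/8192
edge 15 of 15 (red): { 0; 1/4; 9/32; 37/128; 149/512 | 2385/8192; 1193/4096; 597/2048; 299/1024; 75/256; 19/64; 5/16; 3/8; 1/2; 1 } => 4769/16384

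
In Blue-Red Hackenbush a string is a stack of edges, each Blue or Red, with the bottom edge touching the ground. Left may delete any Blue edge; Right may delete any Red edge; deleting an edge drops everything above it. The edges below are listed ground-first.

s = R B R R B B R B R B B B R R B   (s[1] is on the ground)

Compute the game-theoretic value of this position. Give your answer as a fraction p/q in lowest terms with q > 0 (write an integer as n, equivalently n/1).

step 1: add R to get R; options L={ — } R={ 0 } — -1
step 2: add B to get RB; options L={ -1 } R={ 0 } — -1/2
step 3: add R to get RBR; options L={ -1 } R={ -1/2 0 } — -3/4
step 4: add R to get RBRR; options L={ -1 } R={ -3/4 -1/2 0 } — -7/8
step 5: add B to get RBRRB; options L={ -1 -7/8 } R={ -3/4 -1/2 0 } — -13/16
step 6: add B to get RBRRBB; options L={ -1 -7/8 -13/16 } R={ -3/4 -1/2 0 } — -25/32
step 7: add R to get RBRRBBR; options L={ -1 -7/8 -13/16 } R={ -25/32 -3/4 -1/2 0 } — -51/64
step 8: add B to get RBRRBBRB; options L={ -1 -7/8 -13/16 -51/64 } R={ -25/32 -3/4 -1/2 0 } — -101/128
step 9: add R to get RBRRBBRBR; options L={ -1 -7/8 -13/16 -51/64 } R={ -101/128 -25/32 -3/4 -1/2 0 } — -203/256
step 10: add B to get RBRRBBRBRB; options L={ -1 -7/8 -13/16 -51/64 -203/256 } R={ -101/128 -25/32 -3/4 -1/2 0 } — -405/512
step 11: add B to get RBRRBBRBRBB; options L={ -1 -7/8 -13/16 -51/64 -203/256 -405/512 } R={ -101/128 -25/32 -3/4 -1/2 0 } — -809/1024
step 12: add B to get RBRRBBRBRBBB; options L={ -1 -7/8 -13/16 -51/64 -203/256 -405/512 -809/1024 } R={ -101/128 -25/32 -3/4 -1/2 0 } — -1617/2048
step 13: add R to get RBRRBBRBRBBBR; options L={ -1 -7/8 -13/16 -51/64 -203/256 -405/512 -809/1024 } R={ -1617/2048 -101/128 -25/32 -3/4 -1/2 0 } — -3235/4096
step 14: add R to get RBRRBBRBRBBBRR; options L={ -1 -7/8 -13/16 -51/64 -203/256 -405/512 -809/1024 } R={ -3235/4096 -1617/2048 -101/128 -25/32 -3/4 -1/2 0 } — -6471/8192
step 15: add B to get RBRRBBRBRBBBRRB; options L={ -1 -7/8 -13/16 -51/64 -203/256 -405/512 -809/1024 -6471/8192 } R={ -3235/4096 -1617/2048 -101/128 -25/32 -3/4 -1/2 0 } — -12941/16384

-12941/16384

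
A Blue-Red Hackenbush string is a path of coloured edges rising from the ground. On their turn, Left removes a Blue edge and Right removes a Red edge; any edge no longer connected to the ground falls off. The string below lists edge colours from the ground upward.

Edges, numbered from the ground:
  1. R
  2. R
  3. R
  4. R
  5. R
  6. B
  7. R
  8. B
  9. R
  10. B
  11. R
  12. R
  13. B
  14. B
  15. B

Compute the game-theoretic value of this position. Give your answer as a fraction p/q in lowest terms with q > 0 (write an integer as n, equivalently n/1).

-4785/1024

Recurse on prefixes of the 15-edge string R R R R R B R B R B R R B B B:
R: Left { none }, Right { 0 } → simplest -1
RR: Left { none }, Right { -1; 0 } → simplest -2
RRR: Left { none }, Right { -2; -1; 0 } → simplest -3
RRRR: Left { none }, Right { -3; -2; -1; 0 } → simplest -4
RRRRR: Left { none }, Right { -4; -3; -2; -1; 0 } → simplest -5
RRRRRB: Left { -5 }, Right { -4; -3; -2; -1; 0 } → simplest -9/2
RRRRRBR: Left { -5 }, Right { -9/2; -4; -3; -2; -1; 0 } → simplest -19/4
RRRRRBRB: Left { -5; -19/4 }, Right { -9/2; -4; -3; -2; -1; 0 } → simplest -37/8
RRRRRBRBR: Left { -5; -19/4 }, Right { -37/8; -9/2; -4; -3; -2; -1; 0 } → simplest -75/16
RRRRRBRBRB: Left { -5; -19/4; -75/16 }, Right { -37/8; -9/2; -4; -3; -2; -1; 0 } → simplest -149/32
RRRRRBRBRBR: Left { -5; -19/4; -75/16 }, Right { -149/32; -37/8; -9/2; -4; -3; -2; -1; 0 } → simplest -299/64
RRRRRBRBRBRR: Left { -5; -19/4; -75/16 }, Right { -299/64; -149/32; -37/8; -9/2; -4; -3; -2; -1; 0 } → simplest -599/128
RRRRRBRBRBRRB: Left { -5; -19/4; -75/16; -599/128 }, Right { -299/64; -149/32; -37/8; -9/2; -4; -3; -2; -1; 0 } → simplest -1197/256
RRRRRBRBRBRRBB: Left { -5; -19/4; -75/16; -599/128; -1197/256 }, Right { -299/64; -149/32; -37/8; -9/2; -4; -3; -2; -1; 0 } → simplest -2393/512
RRRRRBRBRBRRBBB: Left { -5; -19/4; -75/16; -599/128; -1197/256; -2393/512 }, Right { -299/64; -149/32; -37/8; -9/2; -4; -3; -2; -1; 0 } → simplest -4785/1024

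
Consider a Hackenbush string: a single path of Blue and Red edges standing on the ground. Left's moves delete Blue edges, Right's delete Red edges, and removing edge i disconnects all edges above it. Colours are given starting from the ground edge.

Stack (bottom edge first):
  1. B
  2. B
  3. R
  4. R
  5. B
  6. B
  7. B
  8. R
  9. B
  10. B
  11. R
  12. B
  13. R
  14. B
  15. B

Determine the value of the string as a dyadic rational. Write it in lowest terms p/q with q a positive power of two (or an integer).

11991/8192

Build value(s[:k]) for k = 1..15, string s = B B R R B B B R B B R B R B B.
step 1: add B to get B; options L={ 0 } R={ (no moves) } -> 1
step 2: add B to get BB; options L={ 0; 1 } R={ (no moves) } -> 2
step 3: add R to get BBR; options L={ 0; 1 } R={ 2 } -> 3/2
step 4: add R to get BBRR; options L={ 0; 1 } R={ 3/2; 2 } -> 5/4
step 5: add B to get BBRRB; options L={ 0; 1; 5/4 } R={ 3/2; 2 } -> 11/8
step 6: add B to get BBRRBB; options L={ 0; 1; 5/4; 11/8 } R={ 3/2; 2 } -> 23/16
step 7: add B to get BBRRBBB; options L={ 0; 1; 5/4; 11/8; 23/16 } R={ 3/2; 2 } -> 47/32
step 8: add R to get BBRRBBBR; options L={ 0; 1; 5/4; 11/8; 23/16 } R={ 47/32; 3/2; 2 } -> 93/64
step 9: add B to get BBRRBBBRB; options L={ 0; 1; 5/4; 11/8; 23/16; 93/64 } R={ 47/32; 3/2; 2 } -> 187/128
step 10: add B to get BBRRBBBRBB; options L={ 0; 1; 5/4; 11/8; 23/16; 93/64; 187/128 } R={ 47/32; 3/2; 2 } -> 375/256
step 11: add R to get BBRRBBBRBBR; options L={ 0; 1; 5/4; 11/8; 23/16; 93/64; 187/128 } R={ 375/256; 47/32; 3/2; 2 } -> 749/512
step 12: add B to get BBRRBBBRBBRB; options L={ 0; 1; 5/4; 11/8; 23/16; 93/64; 187/128; 749/512 } R={ 375/256; 47/32; 3/2; 2 } -> 1499/1024
step 13: add R to get BBRRBBBRBBRBR; options L={ 0; 1; 5/4; 11/8; 23/16; 93/64; 187/128; 749/512 } R={ 1499/1024; 375/256; 47/32; 3/2; 2 } -> 2997/2048
step 14: add B to get BBRRBBBRBBRBRB; options L={ 0; 1; 5/4; 11/8; 23/16; 93/64; 187/128; 749/512; 2997/2048 } R={ 1499/1024; 375/256; 47/32; 3/2; 2 } -> 5995/4096
step 15: add B to get BBRRBBBRBBRBRBB; options L={ 0; 1; 5/4; 11/8; 23/16; 93/64; 187/128; 749/512; 2997/2048; 5995/4096 } R={ 1499/1024; 375/256; 47/32; 3/2; 2 } -> 11991/8192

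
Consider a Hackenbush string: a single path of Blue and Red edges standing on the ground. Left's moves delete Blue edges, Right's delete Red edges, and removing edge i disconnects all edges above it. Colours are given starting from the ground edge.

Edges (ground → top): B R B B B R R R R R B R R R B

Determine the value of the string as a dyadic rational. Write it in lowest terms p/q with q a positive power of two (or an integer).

1 of 15 · B · max L 0 · min R +∞ — 1
2 of 15 · BR · max L 0 · min R 1 — 1/2
3 of 15 · BRB · max L 1/2 · min R 1 — 3/4
4 of 15 · BRBB · max L 3/4 · min R 1 — 7/8
5 of 15 · BRBBB · max L 7/8 · min R 1 — 15/16
6 of 15 · BRBBBR · max L 7/8 · min R 15/16 — 29/32
7 of 15 · BRBBBRR · max L 7/8 · min R 29/32 — 57/64
8 of 15 · BRBBBRRR · max L 7/8 · min R 57/64 — 113/128
9 of 15 · BRBBBRRRR · max L 7/8 · min R 113/128 — 225/256
10 of 15 · BRBBBRRRRR · max L 7/8 · min R 225/256 — 449/512
11 of 15 · BRBBBRRRRRB · max L 449/512 · min R 225/256 — 899/1024
12 of 15 · BRBBBRRRRRBR · max L 449/512 · min R 899/1024 — 1797/2048
13 of 15 · BRBBBRRRRRBRR · max L 449/512 · min R 1797/2048 — 3593/4096
14 of 15 · BRBBBRRRRRBRRR · max L 449/512 · min R 3593/4096 — 7185/8192
15 of 15 · BRBBBRRRRRBRRRB · max L 7185/8192 · min R 3593/4096 — 14371/16384

14371/16384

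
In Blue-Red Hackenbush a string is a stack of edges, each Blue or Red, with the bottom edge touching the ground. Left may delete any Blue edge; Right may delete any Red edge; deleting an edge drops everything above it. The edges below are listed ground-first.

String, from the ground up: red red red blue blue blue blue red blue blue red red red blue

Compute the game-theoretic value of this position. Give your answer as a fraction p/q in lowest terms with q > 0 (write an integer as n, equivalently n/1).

1 of 14 · r · max L −∞ · min R 0 => -1
2 of 14 · rr · max L −∞ · min R -1 => -2
3 of 14 · rrr · max L −∞ · min R -2 => -3
4 of 14 · rrrb · max L -3 · min R -2 => -5/2
5 of 14 · rrrbb · max L -5/2 · min R -2 => -9/4
6 of 14 · rrrbbb · max L -9/4 · min R -2 => -17/8
7 of 14 · rrrbbbb · max L -17/8 · min R -2 => -33/16
8 of 14 · rrrbbbbr · max L -17/8 · min R -33/16 => -67/32
9 of 14 · rrrbbbbrb · max L -67/32 · min R -33/16 => -133/64
10 of 14 · rrrbbbbrbb · max L -133/64 · min R -33/16 => -265/128
11 of 14 · rrrbbbbrbbr · max L -133/64 · min R -265/128 => -531/256
12 of 14 · rrrbbbbrbbrr · max L -133/64 · min R -531/256 => -1063/512
13 of 14 · rrrbbbbrbbrrr · max L -133/64 · min R -1063/512 => -2127/1024
14 of 14 · rrrbbbbrbbrrrb · max L -2127/1024 · min R -1063/512 => -4253/2048

-4253/2048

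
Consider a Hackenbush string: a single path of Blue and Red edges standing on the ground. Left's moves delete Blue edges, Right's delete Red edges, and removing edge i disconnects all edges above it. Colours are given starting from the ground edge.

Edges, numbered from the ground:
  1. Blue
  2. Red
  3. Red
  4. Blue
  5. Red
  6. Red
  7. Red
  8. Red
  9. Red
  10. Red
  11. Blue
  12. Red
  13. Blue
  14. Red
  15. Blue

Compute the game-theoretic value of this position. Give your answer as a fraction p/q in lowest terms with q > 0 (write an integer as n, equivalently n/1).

4139/16384

v_1 [B]  L=[0]  R=[]  gives 1
v_2 [BR]  L=[0]  R=[1]  gives 1/2
v_3 [BRR]  L=[0]  R=[1/2, 1]  gives 1/4
v_4 [BRRB]  L=[0, 1/4]  R=[1/2, 1]  gives 3/8
v_5 [BRRBR]  L=[0, 1/4]  R=[3/8, 1/2, 1]  gives 5/16
v_6 [BRRBRR]  L=[0, 1/4]  R=[5/16, 3/8, 1/2, 1]  gives 9/32
v_7 [BRRBRRR]  L=[0, 1/4]  R=[9/32, 5/16, 3/8, 1/2, 1]  gives 17/64
v_8 [BRRBRRRR]  L=[0, 1/4]  R=[17/64, 9/32, 5/16, 3/8, 1/2, 1]  gives 33/128
v_9 [BRRBRRRRR]  L=[0, 1/4]  R=[33/128, 17/64, 9/32, 5/16, 3/8, 1/2, 1]  gives 65/256
v_10 [BRRBRRRRRR]  L=[0, 1/4]  R=[65/256, 33/128, 17/64, 9/32, 5/16, 3/8, 1/2, 1]  gives 129/512
v_11 [BRRBRRRRRRB]  L=[0, 1/4, 129/512]  R=[65/256, 33/128, 17/64, 9/32, 5/16, 3/8, 1/2, 1]  gives 259/1024
v_12 [BRRBRRRRRRBR]  L=[0, 1/4, 129/512]  R=[259/1024, 65/256, 33/128, 17/64, 9/32, 5/16, 3/8, 1/2, 1]  gives 517/2048
v_13 [BRRBRRRRRRBRB]  L=[0, 1/4, 129/512, 517/2048]  R=[259/1024, 65/256, 33/128, 17/64, 9/32, 5/16, 3/8, 1/2, 1]  gives 1035/4096
v_14 [BRRBRRRRRRBRBR]  L=[0, 1/4, 129/512, 517/2048]  R=[1035/4096, 259/1024, 65/256, 33/128, 17/64, 9/32, 5/16, 3/8, 1/2, 1]  gives 2069/8192
v_15 [BRRBRRRRRRBRBRB]  L=[0, 1/4, 129/512, 517/2048, 2069/8192]  R=[1035/4096, 259/1024, 65/256, 33/128, 17/64, 9/32, 5/16, 3/8, 1/2, 1]  gives 4139/16384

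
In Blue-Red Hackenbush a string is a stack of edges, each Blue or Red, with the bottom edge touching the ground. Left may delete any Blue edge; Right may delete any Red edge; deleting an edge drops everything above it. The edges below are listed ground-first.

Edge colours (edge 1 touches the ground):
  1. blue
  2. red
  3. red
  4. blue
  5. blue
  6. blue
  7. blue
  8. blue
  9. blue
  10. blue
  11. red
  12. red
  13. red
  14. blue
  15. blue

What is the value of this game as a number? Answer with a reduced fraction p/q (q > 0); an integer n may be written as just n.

step 1: add blue to get b; options L={ 0 } R={ ∅ } -> 1
step 2: add red to get br; options L={ 0 } R={ 1 } -> 1/2
step 3: add red to get brr; options L={ 0 } R={ 1/2, 1 } -> 1/4
step 4: add blue to get brrb; options L={ 0, 1/4 } R={ 1/2, 1 } -> 3/8
step 5: add blue to get brrbb; options L={ 0, 1/4, 3/8 } R={ 1/2, 1 } -> 7/16
step 6: add blue to get brrbbb; options L={ 0, 1/4, 3/8, 7/16 } R={ 1/2, 1 } -> 15/32
step 7: add blue to get brrbbbb; options L={ 0, 1/4, 3/8, 7/16, 15/32 } R={ 1/2, 1 } -> 31/64
step 8: add blue to get brrbbbbb; options L={ 0, 1/4, 3/8, 7/16, 15/32, 31/64 } R={ 1/2, 1 } -> 63/128
step 9: add blue to get brrbbbbbb; options L={ 0, 1/4, 3/8, 7/16, 15/32, 31/64, 63/128 } R={ 1/2, 1 } -> 127/256
step 10: add blue to get brrbbbbbbb; options L={ 0, 1/4, 3/8, 7/16, 15/32, 31/64, 63/128, 127/256 } R={ 1/2, 1 } -> 255/512
step 11: add red to get brrbbbbbbbr; options L={ 0, 1/4, 3/8, 7/16, 15/32, 31/64, 63/128, 127/256 } R={ 255/512, 1/2, 1 } -> 509/1024
step 12: add red to get brrbbbbbbbrr; options L={ 0, 1/4, 3/8, 7/16, 15/32, 31/64, 63/128, 127/256 } R={ 509/1024, 255/512, 1/2, 1 } -> 1017/2048
step 13: add red to get brrbbbbbbbrrr; options L={ 0, 1/4, 3/8, 7/16, 15/32, 31/64, 63/128, 127/256 } R={ 1017/2048, 509/1024, 255/512, 1/2, 1 } -> 2033/4096
step 14: add blue to get brrbbbbbbbrrrb; options L={ 0, 1/4, 3/8, 7/16, 15/32, 31/64, 63/128, 127/256, 2033/4096 } R={ 1017/2048, 509/1024, 255/512, 1/2, 1 } -> 4067/8192
step 15: add blue to get brrbbbbbbbrrrbb; options L={ 0, 1/4, 3/8, 7/16, 15/32, 31/64, 63/128, 127/256, 2033/4096, 4067/8192 } R={ 1017/2048, 509/1024, 255/512, 1/2, 1 } -> 8135/16384

8135/16384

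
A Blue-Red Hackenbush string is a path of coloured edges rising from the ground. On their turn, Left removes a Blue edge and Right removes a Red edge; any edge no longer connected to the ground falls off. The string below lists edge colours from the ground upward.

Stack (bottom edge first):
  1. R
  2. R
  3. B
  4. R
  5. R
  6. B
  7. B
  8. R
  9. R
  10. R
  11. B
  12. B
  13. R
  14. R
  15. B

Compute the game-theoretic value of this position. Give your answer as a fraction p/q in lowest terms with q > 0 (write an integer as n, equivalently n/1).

R: Left { ∅ }, Right { 0 } gives simplest -1
RR: Left { ∅ }, Right { -1; 0 } gives simplest -2
RRB: Left { -2 }, Right { -1; 0 } gives simplest -3/2
RRBR: Left { -2 }, Right { -3/2; -1; 0 } gives simplest -7/4
RRBRR: Left { -2 }, Right { -7/4; -3/2; -1; 0 } gives simplest -15/8
RRBRRB: Left { -2; -15/8 }, Right { -7/4; -3/2; -1; 0 } gives simplest -29/16
RRBRRBB: Left { -2; -15/8; -29/16 }, Right { -7/4; -3/2; -1; 0 } gives simplest -57/32
RRBRRBBR: Left { -2; -15/8; -29/16 }, Right { -57/32; -7/4; -3/2; -1; 0 } gives simplest -115/64
RRBRRBBRR: Left { -2; -15/8; -29/16 }, Right { -115/64; -57/32; -7/4; -3/2; -1; 0 } gives simplest -231/128
RRBRRBBRRR: Left { -2; -15/8; -29/16 }, Right { -231/128; -115/64; -57/32; -7/4; -3/2; -1; 0 } gives simplest -463/256
RRBRRBBRRRB: Left { -2; -15/8; -29/16; -463/256 }, Right { -231/128; -115/64; -57/32; -7/4; -3/2; -1; 0 } gives simplest -925/512
RRBRRBBRRRBB: Left { -2; -15/8; -29/16; -463/256; -925/512 }, Right { -231/128; -115/64; -57/32; -7/4; -3/2; -1; 0 } gives simplest -1849/1024
RRBRRBBRRRBBR: Left { -2; -15/8; -29/16; -463/256; -925/512 }, Right { -1849/1024; -231/128; -115/64; -57/32; -7/4; -3/2; -1; 0 } gives simplest -3699/2048
RRBRRBBRRRBBRR: Left { -2; -15/8; -29/16; -463/256; -925/512 }, Right { -3699/2048; -1849/1024; -231/128; -115/64; -57/32; -7/4; -3/2; -1; 0 } gives simplest -7399/4096
RRBRRBBRRRBBRRB: Left { -2; -15/8; -29/16; -463/256; -925/512; -7399/4096 }, Right { -3699/2048; -1849/1024; -231/128; -115/64; -57/32; -7/4; -3/2; -1; 0 } gives simplest -14797/8192

-14797/8192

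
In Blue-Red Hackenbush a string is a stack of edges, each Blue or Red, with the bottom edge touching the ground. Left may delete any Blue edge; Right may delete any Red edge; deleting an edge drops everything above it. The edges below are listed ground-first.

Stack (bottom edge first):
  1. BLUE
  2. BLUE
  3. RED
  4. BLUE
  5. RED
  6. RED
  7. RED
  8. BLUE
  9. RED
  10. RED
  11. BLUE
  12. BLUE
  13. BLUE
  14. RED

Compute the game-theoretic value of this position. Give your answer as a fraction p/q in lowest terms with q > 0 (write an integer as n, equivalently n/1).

Recurse on prefixes of the 14-edge string BLUE BLUE RED BLUE RED RED RED BLUE RED RED BLUE BLUE BLUE RED:
val_1 [B]  L=[0]  R=[(no moves)]  gives 1
val_2 [BB]  L=[0,1]  R=[(no moves)]  gives 2
val_3 [BBR]  L=[0,1]  R=[2]  gives 3/2
val_4 [BBRB]  L=[0,1,3/2]  R=[2]  gives 7/4
val_5 [BBRBR]  L=[0,1,3/2]  R=[7/4,2]  gives 13/8
val_6 [BBRBRR]  L=[0,1,3/2]  R=[13/8,7/4,2]  gives 25/16
val_7 [BBRBRRR]  L=[0,1,3/2]  R=[25/16,13/8,7/4,2]  gives 49/32
val_8 [BBRBRRRB]  L=[0,1,3/2,49/32]  R=[25/16,13/8,7/4,2]  gives 99/64
val_9 [BBRBRRRBR]  L=[0,1,3/2,49/32]  R=[99/64,25/16,13/8,7/4,2]  gives 197/128
val_10 [BBRBRRRBRR]  L=[0,1,3/2,49/32]  R=[197/128,99/64,25/16,13/8,7/4,2]  gives 393/256
val_11 [BBRBRRRBRRB]  L=[0,1,3/2,49/32,393/256]  R=[197/128,99/64,25/16,13/8,7/4,2]  gives 787/512
val_12 [BBRBRRRBRRBB]  L=[0,1,3/2,49/32,393/256,787/512]  R=[197/128,99/64,25/16,13/8,7/4,2]  gives 1575/1024
val_13 [BBRBRRRBRRBBB]  L=[0,1,3/2,49/32,393/256,787/512,1575/1024]  R=[197/128,99/64,25/16,13/8,7/4,2]  gives 3151/2048
val_14 [BBRBRRRBRRBBBR]  L=[0,1,3/2,49/32,393/256,787/512,1575/1024]  R=[3151/2048,197/128,99/64,25/16,13/8,7/4,2]  gives 6301/4096

6301/4096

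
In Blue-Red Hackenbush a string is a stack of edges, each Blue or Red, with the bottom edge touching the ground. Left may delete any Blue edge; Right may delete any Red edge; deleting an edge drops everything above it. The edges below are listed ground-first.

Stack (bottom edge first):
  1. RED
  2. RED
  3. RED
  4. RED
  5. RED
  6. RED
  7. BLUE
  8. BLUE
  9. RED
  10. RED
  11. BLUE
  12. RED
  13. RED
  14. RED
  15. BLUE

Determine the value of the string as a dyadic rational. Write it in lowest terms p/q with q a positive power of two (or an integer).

-2781/512

R: Left { · }, Right { 0 } gives simplest -1
RR: Left { · }, Right { -1 0 } gives simplest -2
RRR: Left { · }, Right { -2 -1 0 } gives simplest -3
RRRR: Left { · }, Right { -3 -2 -1 0 } gives simplest -4
RRRRR: Left { · }, Right { -4 -3 -2 -1 0 } gives simplest -5
RRRRRR: Left { · }, Right { -5 -4 -3 -2 -1 0 } gives simplest -6
RRRRRRB: Left { -6 }, Right { -5 -4 -3 -2 -1 0 } gives simplest -11/2
RRRRRRBB: Left { -6 -11/2 }, Right { -5 -4 -3 -2 -1 0 } gives simplest -21/4
RRRRRRBBR: Left { -6 -11/2 }, Right { -21/4 -5 -4 -3 -2 -1 0 } gives simplest -43/8
RRRRRRBBRR: Left { -6 -11/2 }, Right { -43/8 -21/4 -5 -4 -3 -2 -1 0 } gives simplest -87/16
RRRRRRBBRRB: Left { -6 -11/2 -87/16 }, Right { -43/8 -21/4 -5 -4 -3 -2 -1 0 } gives simplest -173/32
RRRRRRBBRRBR: Left { -6 -11/2 -87/16 }, Right { -173/32 -43/8 -21/4 -5 -4 -3 -2 -1 0 } gives simplest -347/64
RRRRRRBBRRBRR: Left { -6 -11/2 -87/16 }, Right { -347/64 -173/32 -43/8 -21/4 -5 -4 -3 -2 -1 0 } gives simplest -695/128
RRRRRRBBRRBRRR: Left { -6 -11/2 -87/16 }, Right { -695/128 -347/64 -173/32 -43/8 -21/4 -5 -4 -3 -2 -1 0 } gives simplest -1391/256
RRRRRRBBRRBRRRB: Left { -6 -11/2 -87/16 -1391/256 }, Right { -695/128 -347/64 -173/32 -43/8 -21/4 -5 -4 -3 -2 -1 0 } gives simplest -2781/512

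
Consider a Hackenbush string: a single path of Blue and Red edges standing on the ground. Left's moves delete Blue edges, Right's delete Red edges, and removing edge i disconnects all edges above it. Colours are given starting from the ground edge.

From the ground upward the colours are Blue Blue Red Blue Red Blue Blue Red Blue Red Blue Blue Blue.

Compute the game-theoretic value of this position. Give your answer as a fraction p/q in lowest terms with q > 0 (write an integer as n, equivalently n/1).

3503/2048

1 of 13 · B · max L 0 · min R +∞ so 1
2 of 13 · BB · max L 1 · min R +∞ so 2
3 of 13 · BBR · max L 1 · min R 2 so 3/2
4 of 13 · BBRB · max L 3/2 · min R 2 so 7/4
5 of 13 · BBRBR · max L 3/2 · min R 7/4 so 13/8
6 of 13 · BBRBRB · max L 13/8 · min R 7/4 so 27/16
7 of 13 · BBRBRBB · max L 27/16 · min R 7/4 so 55/32
8 of 13 · BBRBRBBR · max L 27/16 · min R 55/32 so 109/64
9 of 13 · BBRBRBBRB · max L 109/64 · min R 55/32 so 219/128
10 of 13 · BBRBRBBRBR · max L 109/64 · min R 219/128 so 437/256
11 of 13 · BBRBRBBRBRB · max L 437/256 · min R 219/128 so 875/512
12 of 13 · BBRBRBBRBRBB · max L 875/512 · min R 219/128 so 1751/1024
13 of 13 · BBRBRBBRBRBBB · max L 1751/1024 · min R 219/128 so 3503/2048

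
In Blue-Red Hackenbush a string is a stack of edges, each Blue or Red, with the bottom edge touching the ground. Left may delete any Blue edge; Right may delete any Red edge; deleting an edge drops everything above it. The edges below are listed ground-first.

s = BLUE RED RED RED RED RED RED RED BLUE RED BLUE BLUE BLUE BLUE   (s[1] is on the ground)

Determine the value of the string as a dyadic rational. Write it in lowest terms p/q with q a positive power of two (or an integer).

95/8192

step 1: add BLUE to get B; options L={ 0 } R={ · } => 1
step 2: add RED to get BR; options L={ 0 } R={ 1 } => 1/2
step 3: add RED to get BRR; options L={ 0 } R={ 1/2, 1 } => 1/4
step 4: add RED to get BRRR; options L={ 0 } R={ 1/4, 1/2, 1 } => 1/8
step 5: add RED to get BRRRR; options L={ 0 } R={ 1/8, 1/4, 1/2, 1 } => 1/16
step 6: add RED to get BRRRRR; options L={ 0 } R={ 1/16, 1/8, 1/4, 1/2, 1 } => 1/32
step 7: add RED to get BRRRRRR; options L={ 0 } R={ 1/32, 1/16, 1/8, 1/4, 1/2, 1 } => 1/64
step 8: add RED to get BRRRRRRR; options L={ 0 } R={ 1/64, 1/32, 1/16, 1/8, 1/4, 1/2, 1 } => 1/128
step 9: add BLUE to get BRRRRRRRB; options L={ 0, 1/128 } R={ 1/64, 1/32, 1/16, 1/8, 1/4, 1/2, 1 } => 3/256
step 10: add RED to get BRRRRRRRBR; options L={ 0, 1/128 } R={ 3/256, 1/64, 1/32, 1/16, 1/8, 1/4, 1/2, 1 } => 5/512
step 11: add BLUE to get BRRRRRRRBRB; options L={ 0, 1/128, 5/512 } R={ 3/256, 1/64, 1/32, 1/16, 1/8, 1/4, 1/2, 1 } => 11/1024
step 12: add BLUE to get BRRRRRRRBRBB; options L={ 0, 1/128, 5/512, 11/1024 } R={ 3/256, 1/64, 1/32, 1/16, 1/8, 1/4, 1/2, 1 } => 23/2048
step 13: add BLUE to get BRRRRRRRBRBBB; options L={ 0, 1/128, 5/512, 11/1024, 23/2048 } R={ 3/256, 1/64, 1/32, 1/16, 1/8, 1/4, 1/2, 1 } => 47/4096
step 14: add BLUE to get BRRRRRRRBRBBBB; options L={ 0, 1/128, 5/512, 11/1024, 23/2048, 47/4096 } R={ 3/256, 1/64, 1/32, 1/16, 1/8, 1/4, 1/2, 1 } => 95/8192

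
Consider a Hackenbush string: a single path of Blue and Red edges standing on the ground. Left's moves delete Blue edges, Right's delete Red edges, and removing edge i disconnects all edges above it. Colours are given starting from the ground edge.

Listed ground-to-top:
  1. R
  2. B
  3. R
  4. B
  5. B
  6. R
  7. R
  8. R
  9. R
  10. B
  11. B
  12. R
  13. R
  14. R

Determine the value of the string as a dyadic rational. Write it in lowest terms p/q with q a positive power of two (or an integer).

v_1 [R]  L=[∅]  R=[0]  => -1
v_2 [RB]  L=[-1]  R=[0]  => -1/2
v_3 [RBR]  L=[-1]  R=[-1/2, 0]  => -3/4
v_4 [RBRB]  L=[-1, -3/4]  R=[-1/2, 0]  => -5/8
v_5 [RBRBB]  L=[-1, -3/4, -5/8]  R=[-1/2, 0]  => -9/16
v_6 [RBRBBR]  L=[-1, -3/4, -5/8]  R=[-9/16, -1/2, 0]  => -19/32
v_7 [RBRBBRR]  L=[-1, -3/4, -5/8]  R=[-19/32, -9/16, -1/2, 0]  => -39/64
v_8 [RBRBBRRR]  L=[-1, -3/4, -5/8]  R=[-39/64, -19/32, -9/16, -1/2, 0]  => -79/128
v_9 [RBRBBRRRR]  L=[-1, -3/4, -5/8]  R=[-79/128, -39/64, -19/32, -9/16, -1/2, 0]  => -159/256
v_10 [RBRBBRRRRB]  L=[-1, -3/4, -5/8, -159/256]  R=[-79/128, -39/64, -19/32, -9/16, -1/2, 0]  => -317/512
v_11 [RBRBBRRRRBB]  L=[-1, -3/4, -5/8, -159/256, -317/512]  R=[-79/128, -39/64, -19/32, -9/16, -1/2, 0]  => -633/1024
v_12 [RBRBBRRRRBBR]  L=[-1, -3/4, -5/8, -159/256, -317/512]  R=[-633/1024, -79/128, -39/64, -19/32, -9/16, -1/2, 0]  => -1267/2048
v_13 [RBRBBRRRRBBRR]  L=[-1, -3/4, -5/8, -159/256, -317/512]  R=[-1267/2048, -633/1024, -79/128, -39/64, -19/32, -9/16, -1/2, 0]  => -2535/4096
v_14 [RBRBBRRRRBBRRR]  L=[-1, -3/4, -5/8, -159/256, -317/512]  R=[-2535/4096, -1267/2048, -633/1024, -79/128, -39/64, -19/32, -9/16, -1/2, 0]  => -5071/8192

-5071/8192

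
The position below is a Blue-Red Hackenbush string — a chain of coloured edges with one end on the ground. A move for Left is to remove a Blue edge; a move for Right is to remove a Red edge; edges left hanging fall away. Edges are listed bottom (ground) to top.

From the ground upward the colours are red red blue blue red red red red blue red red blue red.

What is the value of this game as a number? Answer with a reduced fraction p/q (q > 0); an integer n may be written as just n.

-3035/2048

Build v(s[:k]) for k = 1..13, string s = red red blue blue red red red red blue red red blue red.
v(r) = { none | 0 } ⇒ -1
v(rr) = { none | -1, 0 } ⇒ -2
v(rrb) = { -2 | -1, 0 } ⇒ -3/2
v(rrbb) = { -2, -3/2 | -1, 0 } ⇒ -5/4
v(rrbbr) = { -2, -3/2 | -5/4, -1, 0 } ⇒ -11/8
v(rrbbrr) = { -2, -3/2 | -11/8, -5/4, -1, 0 } ⇒ -23/16
v(rrbbrrr) = { -2, -3/2 | -23/16, -11/8, -5/4, -1, 0 } ⇒ -47/32
v(rrbbrrrr) = { -2, -3/2 | -47/32, -23/16, -11/8, -5/4, -1, 0 } ⇒ -95/64
v(rrbbrrrrb) = { -2, -3/2, -95/64 | -47/32, -23/16, -11/8, -5/4, -1, 0 } ⇒ -189/128
v(rrbbrrrrbr) = { -2, -3/2, -95/64 | -189/128, -47/32, -23/16, -11/8, -5/4, -1, 0 } ⇒ -379/256
v(rrbbrrrrbrr) = { -2, -3/2, -95/64 | -379/256, -189/128, -47/32, -23/16, -11/8, -5/4, -1, 0 } ⇒ -759/512
v(rrbbrrrrbrrb) = { -2, -3/2, -95/64, -759/512 | -379/256, -189/128, -47/32, -23/16, -11/8, -5/4, -1, 0 } ⇒ -1517/1024
v(rrbbrrrrbrrbr) = { -2, -3/2, -95/64, -759/512 | -1517/1024, -379/256, -189/128, -47/32, -23/16, -11/8, -5/4, -1, 0 } ⇒ -3035/2048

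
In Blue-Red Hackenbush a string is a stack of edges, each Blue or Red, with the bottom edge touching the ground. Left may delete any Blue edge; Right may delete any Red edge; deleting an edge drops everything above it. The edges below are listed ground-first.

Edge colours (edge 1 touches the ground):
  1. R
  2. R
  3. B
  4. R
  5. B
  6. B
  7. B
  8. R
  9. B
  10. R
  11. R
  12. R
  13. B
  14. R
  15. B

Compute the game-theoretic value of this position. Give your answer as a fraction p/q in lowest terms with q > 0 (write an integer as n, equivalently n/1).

-12661/8192

Build v(s[:k]) for k = 1..15, string s = R R B R B B B R B R R R B R B.
v(R) = { (no moves) | 0 } — -1
v(RR) = { (no moves) | -1 0 } — -2
v(RRB) = { -2 | -1 0 } — -3/2
v(RRBR) = { -2 | -3/2 -1 0 } — -7/4
v(RRBRB) = { -2 -7/4 | -3/2 -1 0 } — -13/8
v(RRBRBB) = { -2 -7/4 -13/8 | -3/2 -1 0 } — -25/16
v(RRBRBBB) = { -2 -7/4 -13/8 -25/16 | -3/2 -1 0 } — -49/32
v(RRBRBBBR) = { -2 -7/4 -13/8 -25/16 | -49/32 -3/2 -1 0 } — -99/64
v(RRBRBBBRB) = { -2 -7/4 -13/8 -25/16 -99/64 | -49/32 -3/2 -1 0 } — -197/128
v(RRBRBBBRBR) = { -2 -7/4 -13/8 -25/16 -99/64 | -197/128 -49/32 -3/2 -1 0 } — -395/256
v(RRBRBBBRBRR) = { -2 -7/4 -13/8 -25/16 -99/64 | -395/256 -197/128 -49/32 -3/2 -1 0 } — -791/512
v(RRBRBBBRBRRR) = { -2 -7/4 -13/8 -25/16 -99/64 | -791/512 -395/256 -197/128 -49/32 -3/2 -1 0 } — -1583/1024
v(RRBRBBBRBRRRB) = { -2 -7/4 -13/8 -25/16 -99/64 -1583/1024 | -791/512 -395/256 -197/128 -49/32 -3/2 -1 0 } — -3165/2048
v(RRBRBBBRBRRRBR) = { -2 -7/4 -13/8 -25/16 -99/64 -1583/1024 | -3165/2048 -791/512 -395/256 -197/128 -49/32 -3/2 -1 0 } — -6331/4096
v(RRBRBBBRBRRRBRB) = { -2 -7/4 -13/8 -25/16 -99/64 -1583/1024 -6331/4096 | -3165/2048 -791/512 -395/256 -197/128 -49/32 -3/2 -1 0 } — -12661/8192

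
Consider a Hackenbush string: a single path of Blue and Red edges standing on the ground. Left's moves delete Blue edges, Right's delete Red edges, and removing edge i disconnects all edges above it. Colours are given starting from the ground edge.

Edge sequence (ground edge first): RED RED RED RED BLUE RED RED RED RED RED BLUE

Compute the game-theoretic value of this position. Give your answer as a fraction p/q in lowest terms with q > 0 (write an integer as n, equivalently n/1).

Build val(s[:k]) for k = 1..11, string s = RED RED RED RED BLUE RED RED RED RED RED BLUE.
val(R) = { · | 0 } so -1
val(RR) = { · | -1, 0 } so -2
val(RRR) = { · | -2, -1, 0 } so -3
val(RRRR) = { · | -3, -2, -1, 0 } so -4
val(RRRRB) = { -4 | -3, -2, -1, 0 } so -7/2
val(RRRRBR) = { -4 | -7/2, -3, -2, -1, 0 } so -15/4
val(RRRRBRR) = { -4 | -15/4, -7/2, -3, -2, -1, 0 } so -31/8
val(RRRRBRRR) = { -4 | -31/8, -15/4, -7/2, -3, -2, -1, 0 } so -63/16
val(RRRRBRRRR) = { -4 | -63/16, -31/8, -15/4, -7/2, -3, -2, -1, 0 } so -127/32
val(RRRRBRRRRR) = { -4 | -127/32, -63/16, -31/8, -15/4, -7/2, -3, -2, -1, 0 } so -255/64
val(RRRRBRRRRRB) = { -4, -255/64 | -127/32, -63/16, -31/8, -15/4, -7/2, -3, -2, -1, 0 } so -509/128

-509/128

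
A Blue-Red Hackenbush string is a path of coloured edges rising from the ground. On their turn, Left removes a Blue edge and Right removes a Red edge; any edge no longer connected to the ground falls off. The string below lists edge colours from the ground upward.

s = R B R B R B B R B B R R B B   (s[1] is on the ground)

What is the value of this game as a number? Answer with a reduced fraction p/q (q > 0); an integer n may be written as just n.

-5273/8192

Build v(s[:k]) for k = 1..14, string s = R B R B R B B R B B R R B B.
step 1: add R to get R; options L={ (no moves) } R={ 0 } gives -1
step 2: add B to get RB; options L={ -1 } R={ 0 } gives -1/2
step 3: add R to get RBR; options L={ -1 } R={ -1/2; 0 } gives -3/4
step 4: add B to get RBRB; options L={ -1; -3/4 } R={ -1/2; 0 } gives -5/8
step 5: add R to get RBRBR; options L={ -1; -3/4 } R={ -5/8; -1/2; 0 } gives -11/16
step 6: add B to get RBRBRB; options L={ -1; -3/4; -11/16 } R={ -5/8; -1/2; 0 } gives -21/32
step 7: add B to get RBRBRBB; options L={ -1; -3/4; -11/16; -21/32 } R={ -5/8; -1/2; 0 } gives -41/64
step 8: add R to get RBRBRBBR; options L={ -1; -3/4; -11/16; -21/32 } R={ -41/64; -5/8; -1/2; 0 } gives -83/128
step 9: add B to get RBRBRBBRB; options L={ -1; -3/4; -11/16; -21/32; -83/128 } R={ -41/64; -5/8; -1/2; 0 } gives -165/256
step 10: add B to get RBRBRBBRBB; options L={ -1; -3/4; -11/16; -21/32; -83/128; -165/256 } R={ -41/64; -5/8; -1/2; 0 } gives -329/512
step 11: add R to get RBRBRBBRBBR; options L={ -1; -3/4; -11/16; -21/32; -83/128; -165/256 } R={ -329/512; -41/64; -5/8; -1/2; 0 } gives -659/1024
step 12: add R to get RBRBRBBRBBRR; options L={ -1; -3/4; -11/16; -21/32; -83/128; -165/256 } R={ -659/1024; -329/512; -41/64; -5/8; -1/2; 0 } gives -1319/2048
step 13: add B to get RBRBRBBRBBRRB; options L={ -1; -3/4; -11/16; -21/32; -83/128; -165/256; -1319/2048 } R={ -659/1024; -329/512; -41/64; -5/8; -1/2; 0 } gives -2637/4096
step 14: add B to get RBRBRBBRBBRRBB; options L={ -1; -3/4; -11/16; -21/32; -83/128; -165/256; -1319/2048; -2637/4096 } R={ -659/1024; -329/512; -41/64; -5/8; -1/2; 0 } gives -5273/8192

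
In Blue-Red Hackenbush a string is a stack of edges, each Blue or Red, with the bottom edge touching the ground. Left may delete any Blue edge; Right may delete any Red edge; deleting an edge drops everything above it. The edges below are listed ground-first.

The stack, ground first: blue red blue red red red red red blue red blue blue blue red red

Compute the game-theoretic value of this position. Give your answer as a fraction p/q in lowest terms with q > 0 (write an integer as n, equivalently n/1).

8377/16384

edge 1 of 15 (blue): { 0 | ∅ } — 1
edge 2 of 15 (red): { 0 | 1 } — 1/2
edge 3 of 15 (blue): { 0, 1/2 | 1 } — 3/4
edge 4 of 15 (red): { 0, 1/2 | 3/4, 1 } — 5/8
edge 5 of 15 (red): { 0, 1/2 | 5/8, 3/4, 1 } — 9/16
edge 6 of 15 (red): { 0, 1/2 | 9/16, 5/8, 3/4, 1 } — 17/32
edge 7 of 15 (red): { 0, 1/2 | 17/32, 9/16, 5/8, 3/4, 1 } — 33/64
edge 8 of 15 (red): { 0, 1/2 | 33/64, 17/32, 9/16, 5/8, 3/4, 1 } — 65/128
edge 9 of 15 (blue): { 0, 1/2, 65/128 | 33/64, 17/32, 9/16, 5/8, 3/4, 1 } — 131/256
edge 10 of 15 (red): { 0, 1/2, 65/128 | 131/256, 33/64, 17/32, 9/16, 5/8, 3/4, 1 } — 261/512
edge 11 of 15 (blue): { 0, 1/2, 65/128, 261/512 | 131/256, 33/64, 17/32, 9/16, 5/8, 3/4, 1 } — 523/1024
edge 12 of 15 (blue): { 0, 1/2, 65/128, 261/512, 523/1024 | 131/256, 33/64, 17/32, 9/16, 5/8, 3/4, 1 } — 1047/2048
edge 13 of 15 (blue): { 0, 1/2, 65/128, 261/512, 523/1024, 1047/2048 | 131/256, 33/64, 17/32, 9/16, 5/8, 3/4, 1 } — 2095/4096
edge 14 of 15 (red): { 0, 1/2, 65/128, 261/512, 523/1024, 1047/2048 | 2095/4096, 131/256, 33/64, 17/32, 9/16, 5/8, 3/4, 1 } — 4189/8192
edge 15 of 15 (red): { 0, 1/2, 65/128, 261/512, 523/1024, 1047/2048 | 4189/8192, 2095/4096, 131/256, 33/64, 17/32, 9/16, 5/8, 3/4, 1 } — 8377/16384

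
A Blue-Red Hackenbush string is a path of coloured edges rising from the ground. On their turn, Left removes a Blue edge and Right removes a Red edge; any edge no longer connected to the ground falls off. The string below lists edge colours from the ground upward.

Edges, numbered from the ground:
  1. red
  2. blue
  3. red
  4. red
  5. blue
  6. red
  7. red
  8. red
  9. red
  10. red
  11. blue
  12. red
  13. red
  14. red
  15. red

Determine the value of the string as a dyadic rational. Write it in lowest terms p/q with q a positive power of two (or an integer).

Recurse on prefixes of the 15-edge string red blue red red blue red red red red red blue red red red red:
r: Left { ∅ }, Right { 0 } = simplest -1
rb: Left { -1 }, Right { 0 } = simplest -1/2
rbr: Left { -1 }, Right { -1/2; 0 } = simplest -3/4
rbrr: Left { -1 }, Right { -3/4; -1/2; 0 } = simplest -7/8
rbrrb: Left { -1; -7/8 }, Right { -3/4; -1/2; 0 } = simplest -13/16
rbrrbr: Left { -1; -7/8 }, Right { -13/16; -3/4; -1/2; 0 } = simplest -27/32
rbrrbrr: Left { -1; -7/8 }, Right { -27/32; -13/16; -3/4; -1/2; 0 } = simplest -55/64
rbrrbrrr: Left { -1; -7/8 }, Right { -55/64; -27/32; -13/16; -3/4; -1/2; 0 } = simplest -111/128
rbrrbrrrr: Left { -1; -7/8 }, Right { -111/128; -55/64; -27/32; -13/16; -3/4; -1/2; 0 } = simplest -223/256
rbrrbrrrrr: Left { -1; -7/8 }, Right { -223/256; -111/128; -55/64; -27/32; -13/16; -3/4; -1/2; 0 } = simplest -447/512
rbrrbrrrrrb: Left { -1; -7/8; -447/512 }, Right { -223/256; -111/128; -55/64; -27/32; -13/16; -3/4; -1/2; 0 } = simplest -893/1024
rbrrbrrrrrbr: Left { -1; -7/8; -447/512 }, Right { -893/1024; -223/256; -111/128; -55/64; -27/32; -13/16; -3/4; -1/2; 0 } = simplest -1787/2048
rbrrbrrrrrbrr: Left { -1; -7/8; -447/512 }, Right { -1787/2048; -893/1024; -223/256; -111/128; -55/64; -27/32; -13/16; -3/4; -1/2; 0 } = simplest -3575/4096
rbrrbrrrrrbrrr: Left { -1; -7/8; -447/512 }, Right { -3575/4096; -1787/2048; -893/1024; -223/256; -111/128; -55/64; -27/32; -13/16; -3/4; -1/2; 0 } = simplest -7151/8192
rbrrbrrrrrbrrrr: Left { -1; -7/8; -447/512 }, Right { -7151/8192; -3575/4096; -1787/2048; -893/1024; -223/256; -111/128; -55/64; -27/32; -13/16; -3/4; -1/2; 0 } = simplest -14303/16384

-14303/16384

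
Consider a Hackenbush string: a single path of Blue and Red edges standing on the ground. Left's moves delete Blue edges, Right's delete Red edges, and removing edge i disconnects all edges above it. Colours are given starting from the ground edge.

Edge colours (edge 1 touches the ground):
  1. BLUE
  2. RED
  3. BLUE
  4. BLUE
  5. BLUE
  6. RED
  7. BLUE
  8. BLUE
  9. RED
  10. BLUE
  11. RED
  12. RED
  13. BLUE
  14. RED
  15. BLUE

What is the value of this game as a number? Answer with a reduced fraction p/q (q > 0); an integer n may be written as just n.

15179/16384

Recurse on prefixes of the 15-edge string BLUE RED BLUE BLUE BLUE RED BLUE BLUE RED BLUE RED RED BLUE RED BLUE:
step 1: add BLUE to get B; options L={ 0 } R={ ∅ } ⇒ 1
step 2: add RED to get BR; options L={ 0 } R={ 1 } ⇒ 1/2
step 3: add BLUE to get BRB; options L={ 0 1/2 } R={ 1 } ⇒ 3/4
step 4: add BLUE to get BRBB; options L={ 0 1/2 3/4 } R={ 1 } ⇒ 7/8
step 5: add BLUE to get BRBBB; options L={ 0 1/2 3/4 7/8 } R={ 1 } ⇒ 15/16
step 6: add RED to get BRBBBR; options L={ 0 1/2 3/4 7/8 } R={ 15/16 1 } ⇒ 29/32
step 7: add BLUE to get BRBBBRB; options L={ 0 1/2 3/4 7/8 29/32 } R={ 15/16 1 } ⇒ 59/64
step 8: add BLUE to get BRBBBRBB; options L={ 0 1/2 3/4 7/8 29/32 59/64 } R={ 15/16 1 } ⇒ 119/128
step 9: add RED to get BRBBBRBBR; options L={ 0 1/2 3/4 7/8 29/32 59/64 } R={ 119/128 15/16 1 } ⇒ 237/256
step 10: add BLUE to get BRBBBRBBRB; options L={ 0 1/2 3/4 7/8 29/32 59/64 237/256 } R={ 119/128 15/16 1 } ⇒ 475/512
step 11: add RED to get BRBBBRBBRBR; options L={ 0 1/2 3/4 7/8 29/32 59/64 237/256 } R={ 475/512 119/128 15/16 1 } ⇒ 949/1024
step 12: add RED to get BRBBBRBBRBRR; options L={ 0 1/2 3/4 7/8 29/32 59/64 237/256 } R={ 949/1024 475/512 119/128 15/16 1 } ⇒ 1897/2048
step 13: add BLUE to get BRBBBRBBRBRRB; options L={ 0 1/2 3/4 7/8 29/32 59/64 237/256 1897/2048 } R={ 949/1024 475/512 119/128 15/16 1 } ⇒ 3795/4096
step 14: add RED to get BRBBBRBBRBRRBR; options L={ 0 1/2 3/4 7/8 29/32 59/64 237/256 1897/2048 } R={ 3795/4096 949/1024 475/512 119/128 15/16 1 } ⇒ 7589/8192
step 15: add BLUE to get BRBBBRBBRBRRBRB; options L={ 0 1/2 3/4 7/8 29/32 59/64 237/256 1897/2048 7589/8192 } R={ 3795/4096 949/1024 475/512 119/128 15/16 1 } ⇒ 15179/16384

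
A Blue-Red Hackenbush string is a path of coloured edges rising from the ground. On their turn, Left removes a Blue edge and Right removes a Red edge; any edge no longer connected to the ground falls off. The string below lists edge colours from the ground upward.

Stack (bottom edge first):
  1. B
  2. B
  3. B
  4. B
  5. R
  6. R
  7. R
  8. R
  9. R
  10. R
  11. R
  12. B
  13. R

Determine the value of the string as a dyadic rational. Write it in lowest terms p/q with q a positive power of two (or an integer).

1541/512

Build g(s[:k]) for k = 1..13, string s = B B B B R R R R R R R B R.
1 of 13 · B · max L 0 · min R +∞ → 1
2 of 13 · BB · max L 1 · min R +∞ → 2
3 of 13 · BBB · max L 2 · min R +∞ → 3
4 of 13 · BBBB · max L 3 · min R +∞ → 4
5 of 13 · BBBBR · max L 3 · min R 4 → 7/2
6 of 13 · BBBBRR · max L 3 · min R 7/2 → 13/4
7 of 13 · BBBBRRR · max L 3 · min R 13/4 → 25/8
8 of 13 · BBBBRRRR · max L 3 · min R 25/8 → 49/16
9 of 13 · BBBBRRRRR · max L 3 · min R 49/16 → 97/32
10 of 13 · BBBBRRRRRR · max L 3 · min R 97/32 → 193/64
11 of 13 · BBBBRRRRRRR · max L 3 · min R 193/64 → 385/128
12 of 13 · BBBBRRRRRRRB · max L 385/128 · min R 193/64 → 771/256
13 of 13 · BBBBRRRRRRRBR · max L 385/128 · min R 771/256 → 1541/512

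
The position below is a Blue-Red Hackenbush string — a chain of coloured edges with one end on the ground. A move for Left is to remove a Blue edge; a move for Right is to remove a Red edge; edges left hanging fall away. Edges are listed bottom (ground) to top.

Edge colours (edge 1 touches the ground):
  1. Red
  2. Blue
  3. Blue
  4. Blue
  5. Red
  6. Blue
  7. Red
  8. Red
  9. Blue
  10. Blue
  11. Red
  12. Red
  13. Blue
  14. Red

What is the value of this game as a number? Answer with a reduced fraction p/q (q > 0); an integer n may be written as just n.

-1435/8192

step 1: add Red to get R; options L={ — } R={ 0 } = -1
step 2: add Blue to get RB; options L={ -1 } R={ 0 } = -1/2
step 3: add Blue to get RBB; options L={ -1; -1/2 } R={ 0 } = -1/4
step 4: add Blue to get RBBB; options L={ -1; -1/2; -1/4 } R={ 0 } = -1/8
step 5: add Red to get RBBBR; options L={ -1; -1/2; -1/4 } R={ -1/8; 0 } = -3/16
step 6: add Blue to get RBBBRB; options L={ -1; -1/2; -1/4; -3/16 } R={ -1/8; 0 } = -5/32
step 7: add Red to get RBBBRBR; options L={ -1; -1/2; -1/4; -3/16 } R={ -5/32; -1/8; 0 } = -11/64
step 8: add Red to get RBBBRBRR; options L={ -1; -1/2; -1/4; -3/16 } R={ -11/64; -5/32; -1/8; 0 } = -23/128
step 9: add Blue to get RBBBRBRRB; options L={ -1; -1/2; -1/4; -3/16; -23/128 } R={ -11/64; -5/32; -1/8; 0 } = -45/256
step 10: add Blue to get RBBBRBRRBB; options L={ -1; -1/2; -1/4; -3/16; -23/128; -45/256 } R={ -11/64; -5/32; -1/8; 0 } = -89/512
step 11: add Red to get RBBBRBRRBBR; options L={ -1; -1/2; -1/4; -3/16; -23/128; -45/256 } R={ -89/512; -11/64; -5/32; -1/8; 0 } = -179/1024
step 12: add Red to get RBBBRBRRBBRR; options L={ -1; -1/2; -1/4; -3/16; -23/128; -45/256 } R={ -179/1024; -89/512; -11/64; -5/32; -1/8; 0 } = -359/2048
step 13: add Blue to get RBBBRBRRBBRRB; options L={ -1; -1/2; -1/4; -3/16; -23/128; -45/256; -359/2048 } R={ -179/1024; -89/512; -11/64; -5/32; -1/8; 0 } = -717/4096
step 14: add Red to get RBBBRBRRBBRRBR; options L={ -1; -1/2; -1/4; -3/16; -23/128; -45/256; -359/2048 } R={ -717/4096; -179/1024; -89/512; -11/64; -5/32; -1/8; 0 } = -1435/8192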